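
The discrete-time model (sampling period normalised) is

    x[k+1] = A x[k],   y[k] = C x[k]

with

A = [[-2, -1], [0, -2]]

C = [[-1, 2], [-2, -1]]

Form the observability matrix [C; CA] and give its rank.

2

CA = [[2, -3], [4, 4]]
Observability matrix O = [C; CA] = [[-1, 2], [-2, -1], [2, -3], [4, 4]]
Take the 2×2 submatrix of O formed by rows 1, 2: [[-1, 2], [-2, -1]]. Its determinant is (-1)·(-1) - 2·(-2) = 1 - (-4) = 5 ≠ 0.
So rank(O) ≥ 2; since O has 2 columns, rank(O) = 2.
rank(O) = 2 = n, so the pair (A, C) is completely observable.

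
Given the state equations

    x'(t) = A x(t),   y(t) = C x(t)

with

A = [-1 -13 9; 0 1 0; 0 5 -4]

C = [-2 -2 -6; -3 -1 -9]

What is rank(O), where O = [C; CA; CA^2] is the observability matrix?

2

CA = [[2, -6, 6], [3, -7, 9]]
CA^2 = [[-2, -2, -6], [-3, -1, -9]]
Observability matrix O = [C; CA; CA^2] = [[-2, -2, -6], [-3, -1, -9], [2, -6, 6], [3, -7, 9], [-2, -2, -6], [-3, -1, -9]]
The columns c1, c2, c3 of O are linearly dependent: -3·c1 + c3 = 0 (check each entry), so rank(O) ≤ 2.
The 2×2 minor from rows 1, 2, columns 1, 2 is (-2)·(-1) - (-2)·(-3) = 2 - 6 = -4 ≠ 0, so rank(O) = 2.
rank(O) = 2 < n = 3, so the pair (A, C) is not completely observable.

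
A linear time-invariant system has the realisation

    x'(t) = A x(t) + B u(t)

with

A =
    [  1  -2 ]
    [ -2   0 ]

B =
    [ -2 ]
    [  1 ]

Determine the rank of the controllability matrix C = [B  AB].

AB = [[-4], [4]]
Controllability matrix C = [B  AB] = [[-2, -4], [1, 4]]
det(C) = (-2)·4 - (-4)·1 = -8 - (-4) = -4 ≠ 0, so rank(C) = 2.
rank(C) = 2 = n, so the pair (A, B) is completely controllable.

2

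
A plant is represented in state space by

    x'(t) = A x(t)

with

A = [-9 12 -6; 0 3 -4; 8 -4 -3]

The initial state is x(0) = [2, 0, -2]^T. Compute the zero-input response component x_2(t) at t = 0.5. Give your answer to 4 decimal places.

0.5642

det(sI - A) = s^3 - (tr A)s^2 + (M11 + M22 + M33)s - det A, where Mii is the 2×2 principal minor of A obtained by deleting row i and column i.
tr A = (-9) + 3 + (-3) = -9; M11 = 3·(-3) - (-4)·(-4) = -9 - 16 = -25; M22 = (-9)·(-3) - (-6)·8 = 27 - (-48) = 75; M33 = (-9)·3 - 12·0 = -27 - 0 = -27; sum of minors = 23.
det A = (-9)·(3·(-3) - (-4)·(-4)) - 12·(0·(-3) - (-4)·8) + (-6)·(0·(-4) - 3·8) = (-9)·(-25) - 12·32 + (-6)·(-24) = -15.
So p(s) = det(sI - A) = s^3 + 9s^2 + 23s + 15.
Rational-root test: any integer root divides 15. Testing small divisors, s = -1 works: p(-1) = -1 + 9 + (-23) + 15 = 0, so (s + 1) is a factor.
Dividing, p(s) = (s + 1)(s^2 + 8s + 15).
Factor s^2 + 8s + 15: two numbers with sum -8 and product 15 are -3 and -5, so s^2 + 8s + 15 = (s + 3)(s + 5).
Hence p(s) = (s + 1) (s + 3) (s + 5), with roots -5, -3, -1.
The eigenvalues -5, -3, -1 are distinct and real, so A is diagonalisable and x(t) = e^{At} x(0) = V diag(e^{λ_i t}) V^{-1} x(0), where the columns of V are the eigenvectors.
λ = -5: A - (-5)I = [[-4, 12, -6], [0, 8, -4], [8, -4, 2]]. v must be orthogonal to every row; (row 1) × (row 2) = [0, -16, -32], so take v_1 = [0, 1, 2]^T.
λ = -3: A - (-3)I = [[-6, 12, -6], [0, 6, -4], [8, -4, 0]]. v must be orthogonal to every row; (row 1) × (row 2) = [-12, -24, -36], so take v_2 = [1, 2, 3]^T.
λ = -1: A - (-1)I = [[-8, 12, -6], [0, 4, -4], [8, -4, -2]]. v must be orthogonal to every row; (row 1) × (row 2) = [-24, -32, -32], so take v_3 = [-3, -4, -4]^T.
V = [v_1 v_2 v_3] = [[0, 1, -3], [1, 2, -4], [2, 3, -4]] has det V = -1, so V^{-1} = adj(V)/det V = [[-4, 5, -2], [4, -6, 3], [1, -2, 1]].
Modal coordinates z(0) = V^{-1} x(0): (-4)·2 + 5·0 + (-2)·(-2) = -4; 4·2 + (-6)·0 + 3·(-2) = 2; 1·2 + (-2)·0 + 1·(-2) = 0; so z(0) = [-4, 2, 0]^T.
x_2(t) = Σ_i (v_i)_2 · z_i(0) · e^{λ_i t} (row 2 of V times the modal terms).
x_2(0.5) = 1·(-4)·e^{-5·0.5} + 2·2·e^{-3·0.5} + (-4)·0·e^{-1·0.5} = (-4)·0.082085 + 4·0.223130 + 0·0.606531 = 0.5642.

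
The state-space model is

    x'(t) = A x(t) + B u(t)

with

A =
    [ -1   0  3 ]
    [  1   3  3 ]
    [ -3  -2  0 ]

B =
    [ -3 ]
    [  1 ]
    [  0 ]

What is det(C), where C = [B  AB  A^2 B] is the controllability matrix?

AB = [[3], [0], [7]]
A^2B = [[18], [24], [-9]]
Controllability matrix C = [B  AB  A^2B] = [[-3, 3, 18], [1, 0, 24], [0, 7, -9]]
Expanding along the first row, det(C) = (-3)·(0·(-9) - 24·7) - 3·(1·(-9) - 24·0) + 18·(1·7 - 0·0) = (-3)·(-168) - 3·(-9) + 18·7 = 657
Since det(C) ≠ 0, rank(C) = 3 and the system is completely controllable.

657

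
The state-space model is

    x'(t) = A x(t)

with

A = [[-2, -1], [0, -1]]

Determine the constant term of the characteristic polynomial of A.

For a 2×2 matrix, det(sI - A) = s^2 - (tr A)s + det A.
tr A = -3, det A = 2.
So p(s) = s^2 + 3s + 2.
The constant term is 2.

2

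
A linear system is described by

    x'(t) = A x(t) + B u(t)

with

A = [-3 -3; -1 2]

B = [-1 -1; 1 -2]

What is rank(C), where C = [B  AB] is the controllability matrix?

2

AB = [[0, 9], [3, -3]]
Controllability matrix C = [B  AB] = [[-1, -1, 0, 9], [1, -2, 3, -3]]
Take the 2×2 submatrix of C formed by columns 1, 2: [[-1, -1], [1, -2]]. Its determinant is (-1)·(-2) - (-1)·1 = 2 - (-1) = 3 ≠ 0.
So rank(C) ≥ 2; since C has 2 rows, rank(C) = 2.
rank(C) = 2 = n, so the pair (A, B) is completely controllable.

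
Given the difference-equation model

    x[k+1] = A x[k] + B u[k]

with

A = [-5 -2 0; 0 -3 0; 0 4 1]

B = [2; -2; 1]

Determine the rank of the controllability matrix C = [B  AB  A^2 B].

AB = [[-6], [6], [-7]]
A^2B = [[18], [-18], [17]]
Controllability matrix C = [B  AB  A^2B] = [[2, -6, 18], [-2, 6, -18], [1, -7, 17]]
The rows r1, r2, r3 of C are linearly dependent: r1 + r2 = 0 (check each entry), so rank(C) ≤ 2.
The 2×2 minor from rows 1, 3, columns 1, 2 is 2·(-7) - (-6)·1 = -14 - (-6) = -8 ≠ 0, so rank(C) = 2.
rank(C) = 2 < n = 3, so the pair (A, B) is not completely controllable.

2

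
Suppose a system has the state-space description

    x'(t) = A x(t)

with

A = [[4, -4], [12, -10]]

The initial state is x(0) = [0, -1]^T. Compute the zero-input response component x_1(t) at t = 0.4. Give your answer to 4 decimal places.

0.4949

det(sI - A) = s^2 - (tr A)s + det A, with tr A = 4 + (-10) = -6 and det A = 4·(-10) - (-4)·12 = -40 - (-48) = 8.
So p(s) = det(sI - A) = s^2 + 6s + 8.
Factor s^2 + 6s + 8: two numbers with sum -6 and product 8 are -2 and -4, so s^2 + 6s + 8 = (s + 2)(s + 4).
Hence p(s) = (s + 2) (s + 4), with roots -4, -2.
The eigenvalues -4, -2 are distinct and real, so A is diagonalisable and x(t) = e^{At} x(0) = V diag(e^{λ_i t}) V^{-1} x(0), where the columns of V are the eigenvectors.
λ = -4: A - (-4)I = [[8, -4], [12, -6]]. Row 1 gives 8·v1 + (-4)·v2 = 0, so take v_1 = [-1, -2]^T.
λ = -2: A - (-2)I = [[6, -4], [12, -8]]. Row 1 gives 6·v1 + (-4)·v2 = 0, so take v_2 = [2, 3]^T.
V = [v_1 v_2] = [[-1, 2], [-2, 3]] has det V = 1, so V^{-1} = adj(V)/det V = [[3, -2], [2, -1]].
Modal coordinates z(0) = V^{-1} x(0): 3·0 + (-2)·(-1) = 2; 2·0 + (-1)·(-1) = 1; so z(0) = [2, 1]^T.
x_1(t) = Σ_i (v_i)_1 · z_i(0) · e^{λ_i t} (row 1 of V times the modal terms).
x_1(0.4) = (-1)·2·e^{-4·0.4} + 2·1·e^{-2·0.4} = (-2)·0.201897 + 2·0.449329 = 0.4949.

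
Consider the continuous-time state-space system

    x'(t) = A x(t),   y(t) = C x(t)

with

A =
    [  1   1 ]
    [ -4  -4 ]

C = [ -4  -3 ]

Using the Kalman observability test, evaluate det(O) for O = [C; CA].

-8

CA = [[8, 8]]
Observability matrix O = [C; CA] = [[-4, -3], [8, 8]]
det(O) = (-4)·8 - (-3)·8 = -32 - (-24) = -8
Since det(O) ≠ 0, rank(O) = 2 and the system is completely observable.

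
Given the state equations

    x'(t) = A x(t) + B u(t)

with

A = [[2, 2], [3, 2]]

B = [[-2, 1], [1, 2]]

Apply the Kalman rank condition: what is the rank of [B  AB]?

AB = [[-2, 6], [-4, 7]]
Controllability matrix C = [B  AB] = [[-2, 1, -2, 6], [1, 2, -4, 7]]
Take the 2×2 submatrix of C formed by columns 1, 2: [[-2, 1], [1, 2]]. Its determinant is (-2)·2 - 1·1 = -4 - 1 = -5 ≠ 0.
So rank(C) ≥ 2; since C has 2 rows, rank(C) = 2.
rank(C) = 2 = n, so the pair (A, B) is completely controllable.

2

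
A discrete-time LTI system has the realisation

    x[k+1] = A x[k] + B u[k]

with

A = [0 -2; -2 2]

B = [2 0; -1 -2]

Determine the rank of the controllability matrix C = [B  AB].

AB = [[2, 4], [-6, -4]]
Controllability matrix C = [B  AB] = [[2, 0, 2, 4], [-1, -2, -6, -4]]
Take the 2×2 submatrix of C formed by columns 1, 2: [[2, 0], [-1, -2]]. Its determinant is 2·(-2) - 0·(-1) = -4 - 0 = -4 ≠ 0.
So rank(C) ≥ 2; since C has 2 rows, rank(C) = 2.
rank(C) = 2 = n, so the pair (A, B) is completely controllable.

2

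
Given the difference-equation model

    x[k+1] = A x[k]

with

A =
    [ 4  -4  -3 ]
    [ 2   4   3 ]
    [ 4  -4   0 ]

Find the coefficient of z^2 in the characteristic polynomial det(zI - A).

Expand det(zI - A) for the 3×3 matrix.
p(z) = z^3 - 8z^2 + 48z - 72.
(Check: constant term = det(-A) = (-1)^3 det A = -72; coefficient of z^2 = -tr A = -8.)
The coefficient of z^2 is -8.

-8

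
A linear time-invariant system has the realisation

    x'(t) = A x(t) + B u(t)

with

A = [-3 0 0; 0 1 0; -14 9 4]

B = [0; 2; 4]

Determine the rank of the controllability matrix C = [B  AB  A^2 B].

AB = [[0], [2], [34]]
A^2B = [[0], [2], [154]]
Controllability matrix C = [B  AB  A^2B] = [[0, 0, 0], [2, 2, 2], [4, 34, 154]]
Row 1 of C is identically zero, so rank(C) ≤ 2.
The 2×2 minor from rows 2, 3, columns 1, 2 is 2·34 - 2·4 = 68 - 8 = 60 ≠ 0, so rank(C) = 2.
rank(C) = 2 < n = 3, so the pair (A, B) is not completely controllable.

2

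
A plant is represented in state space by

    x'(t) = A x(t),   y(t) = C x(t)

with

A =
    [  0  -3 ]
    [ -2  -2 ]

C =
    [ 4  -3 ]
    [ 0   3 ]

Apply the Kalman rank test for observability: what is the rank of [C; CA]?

CA = [[6, -6], [-6, -6]]
Observability matrix O = [C; CA] = [[4, -3], [0, 3], [6, -6], [-6, -6]]
Take the 2×2 submatrix of O formed by rows 1, 2: [[4, -3], [0, 3]]. Its determinant is 4·3 - (-3)·0 = 12 - 0 = 12 ≠ 0.
So rank(O) ≥ 2; since O has 2 columns, rank(O) = 2.
rank(O) = 2 = n, so the pair (A, C) is completely observable.

2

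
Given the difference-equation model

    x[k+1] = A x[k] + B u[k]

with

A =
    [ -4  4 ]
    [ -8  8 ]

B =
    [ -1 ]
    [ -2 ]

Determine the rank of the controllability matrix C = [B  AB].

AB = [[-4], [-8]]
Controllability matrix C = [B  AB] = [[-1, -4], [-2, -8]]
Every column of C is a scalar multiple of column 1 = [-1, -2] (multipliers 1, 4), so the columns span a one-dimensional space.
C ≠ 0, hence rank(C) = 1.
rank(C) = 1 < n = 2, so the pair (A, B) is not completely controllable.

1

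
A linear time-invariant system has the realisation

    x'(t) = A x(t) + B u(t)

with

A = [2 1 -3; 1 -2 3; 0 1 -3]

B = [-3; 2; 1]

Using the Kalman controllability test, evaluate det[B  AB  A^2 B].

AB = [[-7], [-4], [-1]]
A^2B = [[-15], [-2], [-1]]
Controllability matrix C = [B  AB  A^2B] = [[-3, -7, -15], [2, -4, -2], [1, -1, -1]]
Expanding along the first row, det(C) = (-3)·((-4)·(-1) - (-2)·(-1)) - (-7)·(2·(-1) - (-2)·1) + (-15)·(2·(-1) - (-4)·1) = (-3)·2 - (-7)·0 + (-15)·2 = -36
Since det(C) ≠ 0, rank(C) = 3 and the system is completely controllable.

-36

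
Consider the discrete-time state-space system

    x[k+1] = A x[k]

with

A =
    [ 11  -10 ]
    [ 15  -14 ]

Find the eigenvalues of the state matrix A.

-4, 1

det(zI - A) = z^2 - (tr A)z + det A, with tr A = 11 + (-14) = -3 and det A = 11·(-14) - (-10)·15 = -154 - (-150) = -4.
So p(z) = det(zI - A) = z^2 + 3z - 4.
Factor z^2 + 3z - 4: two numbers with sum -3 and product -4 are 1 and -4, so z^2 + 3z - 4 = (z - 1)(z + 4).
Hence p(z) = (z - 1) (z + 4), with roots -4, 1.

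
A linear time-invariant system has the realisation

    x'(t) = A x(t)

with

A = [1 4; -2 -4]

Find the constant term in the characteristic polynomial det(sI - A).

For a 2×2 matrix, det(sI - A) = s^2 - (tr A)s + det A.
tr A = -3, det A = 4.
So p(s) = s^2 + 3s + 4.
The constant term is 4.

4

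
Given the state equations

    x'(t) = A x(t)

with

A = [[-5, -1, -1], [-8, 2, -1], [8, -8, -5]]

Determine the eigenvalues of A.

det(sI - A) = s^3 - (tr A)s^2 + (M11 + M22 + M33)s - det A, where Mii is the 2×2 principal minor of A obtained by deleting row i and column i.
tr A = (-5) + 2 + (-5) = -8; M11 = 2·(-5) - (-1)·(-8) = -10 - 8 = -18; M22 = (-5)·(-5) - (-1)·8 = 25 - (-8) = 33; M33 = (-5)·2 - (-1)·(-8) = -10 - 8 = -18; sum of minors = -3.
det A = (-5)·(2·(-5) - (-1)·(-8)) - (-1)·((-8)·(-5) - (-1)·8) + (-1)·((-8)·(-8) - 2·8) = (-5)·(-18) - (-1)·48 + (-1)·48 = 90.
So p(s) = det(sI - A) = s^3 + 8s^2 - 3s - 90.
Rational-root test: any integer root divides -90. Testing small divisors, s = 3 works: p(3) = 27 + 72 + (-9) + (-90) = 0, so (s - 3) is a factor.
Dividing, p(s) = (s - 3)(s^2 + 11s + 30).
Factor s^2 + 11s + 30: two numbers with sum -11 and product 30 are -5 and -6, so s^2 + 11s + 30 = (s + 5)(s + 6).
Hence p(s) = (s - 3) (s + 5) (s + 6), with roots -6, -5, 3.
At least one eigenvalue has non-negative real part, so the system is not asymptotically stable.

-6, -5, 3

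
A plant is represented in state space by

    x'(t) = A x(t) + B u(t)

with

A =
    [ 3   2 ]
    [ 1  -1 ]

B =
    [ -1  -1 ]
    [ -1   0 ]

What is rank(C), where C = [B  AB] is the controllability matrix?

2

AB = [[-5, -3], [0, -1]]
Controllability matrix C = [B  AB] = [[-1, -1, -5, -3], [-1, 0, 0, -1]]
Take the 2×2 submatrix of C formed by columns 1, 2: [[-1, -1], [-1, 0]]. Its determinant is (-1)·0 - (-1)·(-1) = 0 - 1 = -1 ≠ 0.
So rank(C) ≥ 2; since C has 2 rows, rank(C) = 2.
rank(C) = 2 = n, so the pair (A, B) is completely controllable.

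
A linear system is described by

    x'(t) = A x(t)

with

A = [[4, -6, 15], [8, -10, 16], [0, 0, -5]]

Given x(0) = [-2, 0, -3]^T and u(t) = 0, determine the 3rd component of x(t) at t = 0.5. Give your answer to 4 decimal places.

-0.2463

det(sI - A) = s^3 - (tr A)s^2 + (M11 + M22 + M33)s - det A, where Mii is the 2×2 principal minor of A obtained by deleting row i and column i.
tr A = 4 + (-10) + (-5) = -11; M11 = (-10)·(-5) - 16·0 = 50 - 0 = 50; M22 = 4·(-5) - 15·0 = -20 - 0 = -20; M33 = 4·(-10) - (-6)·8 = -40 - (-48) = 8; sum of minors = 38.
det A = 4·((-10)·(-5) - 16·0) - (-6)·(8·(-5) - 16·0) + 15·(8·0 - (-10)·0) = 4·50 - (-6)·(-40) + 15·0 = -40.
So p(s) = det(sI - A) = s^3 + 11s^2 + 38s + 40.
Rational-root test: any integer root divides 40. Testing small divisors, s = -2 works: p(-2) = -8 + 44 + (-76) + 40 = 0, so (s + 2) is a factor.
Dividing, p(s) = (s + 2)(s^2 + 9s + 20).
Factor s^2 + 9s + 20: two numbers with sum -9 and product 20 are -4 and -5, so s^2 + 9s + 20 = (s + 4)(s + 5).
Hence p(s) = (s + 2) (s + 4) (s + 5), with roots -5, -4, -2.
The eigenvalues -5, -4, -2 are distinct and real, so A is diagonalisable and x(t) = e^{At} x(0) = V diag(e^{λ_i t}) V^{-1} x(0), where the columns of V are the eigenvectors.
λ = -5: A - (-5)I = [[9, -6, 15], [8, -5, 16], [0, 0, 0]]. v must be orthogonal to every row; (row 1) × (row 2) = [-21, -24, 3], so take v_1 = [7, 8, -1]^T.
λ = -4: A - (-4)I = [[8, -6, 15], [8, -6, 16], [0, 0, -1]]. v must be orthogonal to every row; (row 1) × (row 2) = [-6, -8, 0], so take v_2 = [3, 4, 0]^T.
λ = -2: A - (-2)I = [[6, -6, 15], [8, -8, 16], [0, 0, -3]]. v must be orthogonal to every row; (row 1) × (row 2) = [24, 24, 0], so take v_3 = [1, 1, 0]^T.
V = [v_1 v_2 v_3] = [[7, 3, 1], [8, 4, 1], [-1, 0, 0]] has det V = 1, so V^{-1} = adj(V)/det V = [[0, 0, -1], [-1, 1, 1], [4, -3, 4]].
Modal coordinates z(0) = V^{-1} x(0): 0·(-2) + 0·0 + (-1)·(-3) = 3; (-1)·(-2) + 1·0 + 1·(-3) = -1; 4·(-2) + (-3)·0 + 4·(-3) = -20; so z(0) = [3, -1, -20]^T.
x_3(t) = Σ_i (v_i)_3 · z_i(0) · e^{λ_i t} (row 3 of V times the modal terms).
x_3(0.5) = (-1)·3·e^{-5·0.5} + 0·(-1)·e^{-4·0.5} + 0·(-20)·e^{-2·0.5} = (-3)·0.082085 + 0·0.135335 + 0·0.367879 = -0.2463.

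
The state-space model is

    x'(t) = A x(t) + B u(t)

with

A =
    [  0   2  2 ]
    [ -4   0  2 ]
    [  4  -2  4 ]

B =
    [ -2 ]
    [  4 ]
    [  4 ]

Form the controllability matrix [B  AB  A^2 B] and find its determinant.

-9216

AB = [[16], [16], [0]]
A^2B = [[32], [-64], [32]]
Controllability matrix C = [B  AB  A^2B] = [[-2, 16, 32], [4, 16, -64], [4, 0, 32]]
Expanding along the first row, det(C) = (-2)·(16·32 - (-64)·0) - 16·(4·32 - (-64)·4) + 32·(4·0 - 16·4) = (-2)·512 - 16·384 + 32·(-64) = -9216
Since det(C) ≠ 0, rank(C) = 3 and the system is completely controllable.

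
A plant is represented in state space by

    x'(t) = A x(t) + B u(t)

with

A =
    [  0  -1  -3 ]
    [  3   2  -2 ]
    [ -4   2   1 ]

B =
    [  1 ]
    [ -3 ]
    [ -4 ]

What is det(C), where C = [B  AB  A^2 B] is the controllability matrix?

-4724

AB = [[15], [5], [-14]]
A^2B = [[37], [83], [-64]]
Controllability matrix C = [B  AB  A^2B] = [[1, 15, 37], [-3, 5, 83], [-4, -14, -64]]
Expanding along the first row, det(C) = 1·(5·(-64) - 83·(-14)) - 15·((-3)·(-64) - 83·(-4)) + 37·((-3)·(-14) - 5·(-4)) = 1·842 - 15·524 + 37·62 = -4724
Since det(C) ≠ 0, rank(C) = 3 and the system is completely controllable.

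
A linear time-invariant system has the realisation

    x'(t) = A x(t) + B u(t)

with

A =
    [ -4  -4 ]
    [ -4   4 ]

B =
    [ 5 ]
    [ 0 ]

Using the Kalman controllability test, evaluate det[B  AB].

AB = [[-20], [-20]]
Controllability matrix C = [B  AB] = [[5, -20], [0, -20]]
det(C) = 5·(-20) - (-20)·0 = -100 - 0 = -100
Since det(C) ≠ 0, rank(C) = 2 and the system is completely controllable.

-100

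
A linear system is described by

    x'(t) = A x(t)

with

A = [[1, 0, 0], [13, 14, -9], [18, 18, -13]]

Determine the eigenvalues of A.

det(sI - A) = s^3 - (tr A)s^2 + (M11 + M22 + M33)s - det A, where Mii is the 2×2 principal minor of A obtained by deleting row i and column i.
tr A = 1 + 14 + (-13) = 2; M11 = 14·(-13) - (-9)·18 = -182 - (-162) = -20; M22 = 1·(-13) - 0·18 = -13 - 0 = -13; M33 = 1·14 - 0·13 = 14 - 0 = 14; sum of minors = -19.
det A = 1·(14·(-13) - (-9)·18) - 0·(13·(-13) - (-9)·18) + 0·(13·18 - 14·18) = 1·(-20) - 0·(-7) + 0·(-18) = -20.
So p(s) = det(sI - A) = s^3 - 2s^2 - 19s + 20.
Rational-root test: any integer root divides 20. Testing small divisors, s = 1 works: p(1) = 1 + (-2) + (-19) + 20 = 0, so (s - 1) is a factor.
Dividing, p(s) = (s - 1)(s^2 - s - 20).
Factor s^2 - s - 20: two numbers with sum 1 and product -20 are 5 and -4, so s^2 - s - 20 = (s - 5)(s + 4).
Hence p(s) = (s - 5) (s - 1) (s + 4), with roots -4, 1, 5.
At least one eigenvalue has non-negative real part, so the system is not asymptotically stable.

-4, 1, 5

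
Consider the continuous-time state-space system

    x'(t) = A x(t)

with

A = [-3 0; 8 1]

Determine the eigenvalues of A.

-3, 1

det(sI - A) = s^2 - (tr A)s + det A, with tr A = (-3) + 1 = -2 and det A = (-3)·1 - 0·8 = -3 - 0 = -3.
So p(s) = det(sI - A) = s^2 + 2s - 3.
Factor s^2 + 2s - 3: two numbers with sum -2 and product -3 are 1 and -3, so s^2 + 2s - 3 = (s - 1)(s + 3).
Hence p(s) = (s - 1) (s + 3), with roots -3, 1.
At least one eigenvalue has non-negative real part, so the system is not asymptotically stable.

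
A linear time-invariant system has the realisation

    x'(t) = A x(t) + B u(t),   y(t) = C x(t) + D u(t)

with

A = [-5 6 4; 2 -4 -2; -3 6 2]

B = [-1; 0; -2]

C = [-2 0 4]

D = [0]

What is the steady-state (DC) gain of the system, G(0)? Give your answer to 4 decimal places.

G(0) = C(-A)^{-1}B + D = -C A^{-1} B + D.
det A = -8, so A^{-1} = (1/-8)·adj(A) = [[-1/2, -3/2, -1/2], [-1/4, -1/4, 1/4], [0, -3/2, -1]]
A^{-1} B = [3/2, -1/4, 2]^T
C A^{-1} B = 5
G(0) = D - C A^{-1} B = 0 - (5) = -5

-5.0000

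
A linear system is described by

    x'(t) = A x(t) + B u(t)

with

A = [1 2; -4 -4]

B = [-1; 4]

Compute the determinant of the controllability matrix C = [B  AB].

AB = [[7], [-12]]
Controllability matrix C = [B  AB] = [[-1, 7], [4, -12]]
det(C) = (-1)·(-12) - 7·4 = 12 - 28 = -16
Since det(C) ≠ 0, rank(C) = 2 and the system is completely controllable.

-16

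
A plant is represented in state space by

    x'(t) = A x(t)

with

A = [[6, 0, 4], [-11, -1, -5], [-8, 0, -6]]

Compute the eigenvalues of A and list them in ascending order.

det(sI - A) = s^3 - (tr A)s^2 + (M11 + M22 + M33)s - det A, where Mii is the 2×2 principal minor of A obtained by deleting row i and column i.
tr A = 6 + (-1) + (-6) = -1; M11 = (-1)·(-6) - (-5)·0 = 6 - 0 = 6; M22 = 6·(-6) - 4·(-8) = -36 - (-32) = -4; M33 = 6·(-1) - 0·(-11) = -6 - 0 = -6; sum of minors = -4.
det A = 6·((-1)·(-6) - (-5)·0) - 0·((-11)·(-6) - (-5)·(-8)) + 4·((-11)·0 - (-1)·(-8)) = 6·6 - 0·26 + 4·(-8) = 4.
So p(s) = det(sI - A) = s^3 + s^2 - 4s - 4.
Rational-root test: any integer root divides -4. Testing small divisors, s = -1 works: p(-1) = -1 + 1 + 4 + (-4) = 0, so (s + 1) is a factor.
Dividing, p(s) = (s + 1)(s^2 - 4).
Factor s^2 - 4: two numbers with sum 0 and product -4 are 2 and -2, so s^2 - 4 = (s - 2)(s + 2).
Hence p(s) = (s - 2) (s + 1) (s + 2), with roots -2, -1, 2.
At least one eigenvalue has non-negative real part, so the system is not asymptotically stable.

-2, -1, 2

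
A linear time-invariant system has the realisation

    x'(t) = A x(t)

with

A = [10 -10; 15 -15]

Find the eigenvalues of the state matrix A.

-5, 0

det(sI - A) = s^2 - (tr A)s + det A, with tr A = 10 + (-15) = -5 and det A = 10·(-15) - (-10)·15 = -150 - (-150) = 0.
So p(s) = det(sI - A) = s^2 + 5s.
Factor s^2 + 5s: two numbers with sum -5 and product 0 are 0 and -5, so s^2 + 5s = s(s + 5).
Hence p(s) = s (s + 5), with roots -5, 0.
At least one eigenvalue has non-negative real part, so the system is not asymptotically stable.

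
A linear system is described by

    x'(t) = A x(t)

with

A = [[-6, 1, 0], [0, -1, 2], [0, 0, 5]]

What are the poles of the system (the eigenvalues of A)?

det(sI - A) = s^3 - (tr A)s^2 + (M11 + M22 + M33)s - det A, where Mii is the 2×2 principal minor of A obtained by deleting row i and column i.
tr A = (-6) + (-1) + 5 = -2; M11 = (-1)·5 - 2·0 = -5 - 0 = -5; M22 = (-6)·5 - 0·0 = -30 - 0 = -30; M33 = (-6)·(-1) - 1·0 = 6 - 0 = 6; sum of minors = -29.
det A = (-6)·((-1)·5 - 2·0) - 1·(0·5 - 2·0) + 0·(0·0 - (-1)·0) = (-6)·(-5) - 1·0 + 0·0 = 30.
So p(s) = det(sI - A) = s^3 + 2s^2 - 29s - 30.
Rational-root test: any integer root divides -30. Testing small divisors, s = -1 works: p(-1) = -1 + 2 + 29 + (-30) = 0, so (s + 1) is a factor.
Dividing, p(s) = (s + 1)(s^2 + s - 30).
Factor s^2 + s - 30: two numbers with sum -1 and product -30 are 5 and -6, so s^2 + s - 30 = (s - 5)(s + 6).
Hence p(s) = (s - 5) (s + 1) (s + 6), with roots -6, -1, 5.
At least one eigenvalue has non-negative real part, so the system is not asymptotically stable.

-6, -1, 5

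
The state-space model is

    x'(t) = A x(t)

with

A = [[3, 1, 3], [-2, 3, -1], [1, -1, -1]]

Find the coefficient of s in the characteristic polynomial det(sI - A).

Expand det(sI - A) for the 3×3 matrix.
p(s) = s^3 - 5s^2 + s + 18.
(Check: constant term = det(-A) = (-1)^3 det A = 18; coefficient of s^2 = -tr A = -5.)
The coefficient of s is 1.

1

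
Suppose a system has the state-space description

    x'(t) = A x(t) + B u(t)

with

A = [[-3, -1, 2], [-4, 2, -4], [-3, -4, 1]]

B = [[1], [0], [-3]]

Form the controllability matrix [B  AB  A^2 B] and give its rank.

AB = [[-9], [8], [-6]]
A^2B = [[7], [76], [-11]]
Controllability matrix C = [B  AB  A^2B] = [[1, -9, 7], [0, 8, 76], [-3, -6, -11]]
det(C) = 1·(8·(-11) - 76·(-6)) - (-9)·(0·(-11) - 76·(-3)) + 7·(0·(-6) - 8·(-3)) = 1·368 - (-9)·228 + 7·24 = 2588 ≠ 0, so rank(C) = 3.
rank(C) = 3 = n, so the pair (A, B) is completely controllable.

3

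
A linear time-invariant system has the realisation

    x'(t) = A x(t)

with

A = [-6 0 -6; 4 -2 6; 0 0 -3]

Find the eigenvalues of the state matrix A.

-6, -3, -2

det(sI - A) = s^3 - (tr A)s^2 + (M11 + M22 + M33)s - det A, where Mii is the 2×2 principal minor of A obtained by deleting row i and column i.
tr A = (-6) + (-2) + (-3) = -11; M11 = (-2)·(-3) - 6·0 = 6 - 0 = 6; M22 = (-6)·(-3) - (-6)·0 = 18 - 0 = 18; M33 = (-6)·(-2) - 0·4 = 12 - 0 = 12; sum of minors = 36.
det A = (-6)·((-2)·(-3) - 6·0) - 0·(4·(-3) - 6·0) + (-6)·(4·0 - (-2)·0) = (-6)·6 - 0·(-12) + (-6)·0 = -36.
So p(s) = det(sI - A) = s^3 + 11s^2 + 36s + 36.
Rational-root test: any integer root divides 36. Testing small divisors, s = -2 works: p(-2) = -8 + 44 + (-72) + 36 = 0, so (s + 2) is a factor.
Dividing, p(s) = (s + 2)(s^2 + 9s + 18).
Factor s^2 + 9s + 18: two numbers with sum -9 and product 18 are -3 and -6, so s^2 + 9s + 18 = (s + 3)(s + 6).
Hence p(s) = (s + 2) (s + 3) (s + 6), with roots -6, -3, -2.
All eigenvalues have negative real part, so the system is asymptotically stable.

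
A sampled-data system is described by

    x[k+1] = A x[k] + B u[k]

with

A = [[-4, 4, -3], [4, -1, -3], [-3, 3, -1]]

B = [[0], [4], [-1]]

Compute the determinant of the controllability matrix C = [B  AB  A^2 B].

AB = [[19], [-1], [13]]
A^2B = [[-119], [38], [-73]]
Controllability matrix C = [B  AB  A^2B] = [[0, 19, -119], [4, -1, 38], [-1, 13, -73]]
Expanding along the first row, det(C) = 0·((-1)·(-73) - 38·13) - 19·(4·(-73) - 38·(-1)) + (-119)·(4·13 - (-1)·(-1)) = 0·(-421) - 19·(-254) + (-119)·51 = -1243
Since det(C) ≠ 0, rank(C) = 3 and the system is completely controllable.

-1243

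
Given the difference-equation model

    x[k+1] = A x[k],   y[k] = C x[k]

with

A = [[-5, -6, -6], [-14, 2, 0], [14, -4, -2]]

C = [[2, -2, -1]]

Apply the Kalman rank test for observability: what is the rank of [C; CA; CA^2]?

CA = [[4, -12, -10]]
CA^2 = [[8, -8, -4]]
Observability matrix O = [C; CA; CA^2] = [[2, -2, -1], [4, -12, -10], [8, -8, -4]]
The columns c1, c2, c3 of O are linearly dependent: -c1 - 2·c2 + 2·c3 = 0 (check each entry), so rank(O) ≤ 2.
The 2×2 minor from rows 1, 2, columns 1, 2 is 2·(-12) - (-2)·4 = -24 - (-8) = -16 ≠ 0, so rank(O) = 2.
rank(O) = 2 < n = 3, so the pair (A, C) is not completely observable.

2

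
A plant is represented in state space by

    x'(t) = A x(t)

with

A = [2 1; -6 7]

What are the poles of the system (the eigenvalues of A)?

4, 5

det(sI - A) = s^2 - (tr A)s + det A, with tr A = 2 + 7 = 9 and det A = 2·7 - 1·(-6) = 14 - (-6) = 20.
So p(s) = det(sI - A) = s^2 - 9s + 20.
Factor s^2 - 9s + 20: two numbers with sum 9 and product 20 are 5 and 4, so s^2 - 9s + 20 = (s - 5)(s - 4).
Hence p(s) = (s - 5) (s - 4), with roots 4, 5.
At least one eigenvalue has non-negative real part, so the system is not asymptotically stable.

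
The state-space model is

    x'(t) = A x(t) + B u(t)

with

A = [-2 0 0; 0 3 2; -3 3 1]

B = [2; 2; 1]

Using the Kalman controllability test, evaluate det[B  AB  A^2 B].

AB = [[-4], [8], [1]]
A^2B = [[8], [26], [37]]
Controllability matrix C = [B  AB  A^2B] = [[2, -4, 8], [2, 8, 26], [1, 1, 37]]
Expanding along the first row, det(C) = 2·(8·37 - 26·1) - (-4)·(2·37 - 26·1) + 8·(2·1 - 8·1) = 2·270 - (-4)·48 + 8·(-6) = 684
Since det(C) ≠ 0, rank(C) = 3 and the system is completely controllable.

684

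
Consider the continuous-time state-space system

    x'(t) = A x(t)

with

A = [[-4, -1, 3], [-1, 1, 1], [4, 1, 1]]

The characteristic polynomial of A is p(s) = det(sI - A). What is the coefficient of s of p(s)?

-21

Expand det(sI - A) for the 3×3 matrix.
p(s) = s^3 + 2s^2 - 21s + 20.
(Check: constant term = det(-A) = (-1)^3 det A = 20; coefficient of s^2 = -tr A = 2.)
The coefficient of s is -21.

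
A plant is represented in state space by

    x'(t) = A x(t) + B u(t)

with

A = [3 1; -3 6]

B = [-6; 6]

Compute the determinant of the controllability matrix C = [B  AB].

-252

AB = [[-12], [54]]
Controllability matrix C = [B  AB] = [[-6, -12], [6, 54]]
det(C) = (-6)·54 - (-12)·6 = -324 - (-72) = -252
Since det(C) ≠ 0, rank(C) = 2 and the system is completely controllable.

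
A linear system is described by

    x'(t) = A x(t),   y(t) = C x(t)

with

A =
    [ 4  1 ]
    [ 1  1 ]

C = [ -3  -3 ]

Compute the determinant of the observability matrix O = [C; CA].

-27

CA = [[-15, -6]]
Observability matrix O = [C; CA] = [[-3, -3], [-15, -6]]
det(O) = (-3)·(-6) - (-3)·(-15) = 18 - 45 = -27
Since det(O) ≠ 0, rank(O) = 2 and the system is completely observable.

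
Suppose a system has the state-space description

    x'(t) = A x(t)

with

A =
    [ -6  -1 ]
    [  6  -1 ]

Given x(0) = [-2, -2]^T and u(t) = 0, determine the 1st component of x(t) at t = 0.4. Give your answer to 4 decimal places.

det(sI - A) = s^2 - (tr A)s + det A, with tr A = (-6) + (-1) = -7 and det A = (-6)·(-1) - (-1)·6 = 6 - (-6) = 12.
So p(s) = det(sI - A) = s^2 + 7s + 12.
Factor s^2 + 7s + 12: two numbers with sum -7 and product 12 are -3 and -4, so s^2 + 7s + 12 = (s + 3)(s + 4).
Hence p(s) = (s + 3) (s + 4), with roots -4, -3.
The eigenvalues -4, -3 are distinct and real, so A is diagonalisable and x(t) = e^{At} x(0) = V diag(e^{λ_i t}) V^{-1} x(0), where the columns of V are the eigenvectors.
λ = -4: A - (-4)I = [[-2, -1], [6, 3]]. Row 1 gives (-2)·v1 + (-1)·v2 = 0, so take v_1 = [-1, 2]^T.
λ = -3: A - (-3)I = [[-3, -1], [6, 2]]. Row 1 gives (-3)·v1 + (-1)·v2 = 0, so take v_2 = [-1, 3]^T.
V = [v_1 v_2] = [[-1, -1], [2, 3]] has det V = -1, so V^{-1} = adj(V)/det V = [[-3, -1], [2, 1]].
Modal coordinates z(0) = V^{-1} x(0): (-3)·(-2) + (-1)·(-2) = 8; 2·(-2) + 1·(-2) = -6; so z(0) = [8, -6]^T.
x_1(t) = Σ_i (v_i)_1 · z_i(0) · e^{λ_i t} (row 1 of V times the modal terms).
x_1(0.4) = (-1)·8·e^{-4·0.4} + (-1)·(-6)·e^{-3·0.4} = (-8)·0.201897 + 6·0.301194 = 0.1920.

0.1920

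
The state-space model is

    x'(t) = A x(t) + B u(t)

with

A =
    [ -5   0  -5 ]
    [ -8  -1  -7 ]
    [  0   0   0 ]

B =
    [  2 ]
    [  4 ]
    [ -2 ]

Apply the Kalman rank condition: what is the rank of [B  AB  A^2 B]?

2

AB = [[0], [-6], [0]]
A^2B = [[0], [6], [0]]
Controllability matrix C = [B  AB  A^2B] = [[2, 0, 0], [4, -6, 6], [-2, 0, 0]]
The rows r1, r2, r3 of C are linearly dependent: r1 + r3 = 0 (check each entry), so rank(C) ≤ 2.
The 2×2 minor from rows 1, 2, columns 1, 2 is 2·(-6) - 0·4 = -12 - 0 = -12 ≠ 0, so rank(C) = 2.
rank(C) = 2 < n = 3, so the pair (A, B) is not completely controllable.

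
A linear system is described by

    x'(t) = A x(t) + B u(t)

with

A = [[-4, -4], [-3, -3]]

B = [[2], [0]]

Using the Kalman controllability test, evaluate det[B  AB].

-12

AB = [[-8], [-6]]
Controllability matrix C = [B  AB] = [[2, -8], [0, -6]]
det(C) = 2·(-6) - (-8)·0 = -12 - 0 = -12
Since det(C) ≠ 0, rank(C) = 2 and the system is completely controllable.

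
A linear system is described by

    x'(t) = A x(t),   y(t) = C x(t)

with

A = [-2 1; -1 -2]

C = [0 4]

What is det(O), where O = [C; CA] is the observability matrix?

CA = [[-4, -8]]
Observability matrix O = [C; CA] = [[0, 4], [-4, -8]]
det(O) = 0·(-8) - 4·(-4) = 0 - (-16) = 16
Since det(O) ≠ 0, rank(O) = 2 and the system is completely observable.

16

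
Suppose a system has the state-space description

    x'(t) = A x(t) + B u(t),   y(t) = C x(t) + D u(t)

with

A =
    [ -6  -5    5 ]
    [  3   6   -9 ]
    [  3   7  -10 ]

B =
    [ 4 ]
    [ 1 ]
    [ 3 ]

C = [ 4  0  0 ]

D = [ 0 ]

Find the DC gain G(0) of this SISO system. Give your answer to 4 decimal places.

G(0) = C(-A)^{-1}B + D = -C A^{-1} B + D.
det A = -18, so A^{-1} = (1/-18)·adj(A) = [[-1/6, 5/6, -5/6], [-1/6, -5/2, 13/6], [-1/6, -3/2, 7/6]]
A^{-1} B = [-7/3, 10/3, 4/3]^T
C A^{-1} B = -28/3
G(0) = D - C A^{-1} B = 0 - (-28/3) = 28/3 ≈ 9.3333

9.3333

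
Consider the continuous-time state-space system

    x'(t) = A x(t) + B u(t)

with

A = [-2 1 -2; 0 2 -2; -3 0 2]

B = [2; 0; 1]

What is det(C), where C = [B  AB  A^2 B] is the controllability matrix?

4

AB = [[-6], [-2], [-4]]
A^2B = [[18], [4], [10]]
Controllability matrix C = [B  AB  A^2B] = [[2, -6, 18], [0, -2, 4], [1, -4, 10]]
Expanding along the first row, det(C) = 2·((-2)·10 - 4·(-4)) - (-6)·(0·10 - 4·1) + 18·(0·(-4) - (-2)·1) = 2·(-4) - (-6)·(-4) + 18·2 = 4
Since det(C) ≠ 0, rank(C) = 3 and the system is completely controllable.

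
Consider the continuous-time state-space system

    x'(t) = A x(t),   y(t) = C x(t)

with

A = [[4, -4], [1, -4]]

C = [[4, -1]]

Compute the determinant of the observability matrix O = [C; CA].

-33

CA = [[15, -12]]
Observability matrix O = [C; CA] = [[4, -1], [15, -12]]
det(O) = 4·(-12) - (-1)·15 = -48 - (-15) = -33
Since det(O) ≠ 0, rank(O) = 2 and the system is completely observable.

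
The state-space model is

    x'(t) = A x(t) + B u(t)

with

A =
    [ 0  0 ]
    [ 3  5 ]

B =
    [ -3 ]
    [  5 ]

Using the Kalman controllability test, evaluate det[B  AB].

AB = [[0], [16]]
Controllability matrix C = [B  AB] = [[-3, 0], [5, 16]]
det(C) = (-3)·16 - 0·5 = -48 - 0 = -48
Since det(C) ≠ 0, rank(C) = 2 and the system is completely controllable.

-48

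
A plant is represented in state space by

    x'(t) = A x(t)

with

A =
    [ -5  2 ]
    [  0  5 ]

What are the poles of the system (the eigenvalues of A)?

-5, 5

det(sI - A) = s^2 - (tr A)s + det A, with tr A = (-5) + 5 = 0 and det A = (-5)·5 - 2·0 = -25 - 0 = -25.
So p(s) = det(sI - A) = s^2 - 25.
Factor s^2 - 25: two numbers with sum 0 and product -25 are 5 and -5, so s^2 - 25 = (s - 5)(s + 5).
Hence p(s) = (s - 5) (s + 5), with roots -5, 5.
At least one eigenvalue has non-negative real part, so the system is not asymptotically stable.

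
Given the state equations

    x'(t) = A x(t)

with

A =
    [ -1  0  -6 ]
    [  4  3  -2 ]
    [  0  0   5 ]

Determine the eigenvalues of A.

det(sI - A) = s^3 - (tr A)s^2 + (M11 + M22 + M33)s - det A, where Mii is the 2×2 principal minor of A obtained by deleting row i and column i.
tr A = (-1) + 3 + 5 = 7; M11 = 3·5 - (-2)·0 = 15 - 0 = 15; M22 = (-1)·5 - (-6)·0 = -5 - 0 = -5; M33 = (-1)·3 - 0·4 = -3 - 0 = -3; sum of minors = 7.
det A = (-1)·(3·5 - (-2)·0) - 0·(4·5 - (-2)·0) + (-6)·(4·0 - 3·0) = (-1)·15 - 0·20 + (-6)·0 = -15.
So p(s) = det(sI - A) = s^3 - 7s^2 + 7s + 15.
Rational-root test: any integer root divides 15. Testing small divisors, s = -1 works: p(-1) = -1 + (-7) + (-7) + 15 = 0, so (s + 1) is a factor.
Dividing, p(s) = (s + 1)(s^2 - 8s + 15).
Factor s^2 - 8s + 15: two numbers with sum 8 and product 15 are 5 and 3, so s^2 - 8s + 15 = (s - 5)(s - 3).
Hence p(s) = (s - 5) (s - 3) (s + 1), with roots -1, 3, 5.
At least one eigenvalue has non-negative real part, so the system is not asymptotically stable.

-1, 3, 5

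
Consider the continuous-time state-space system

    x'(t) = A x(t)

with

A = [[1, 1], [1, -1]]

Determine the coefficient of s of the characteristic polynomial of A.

For a 2×2 matrix, det(sI - A) = s^2 - (tr A)s + det A.
tr A = 0, det A = -2.
So p(s) = s^2 - 2.
The coefficient of s is 0.

0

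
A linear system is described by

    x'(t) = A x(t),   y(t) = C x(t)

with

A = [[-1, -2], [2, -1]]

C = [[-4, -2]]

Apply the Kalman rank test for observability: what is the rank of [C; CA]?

2

CA = [[0, 10]]
Observability matrix O = [C; CA] = [[-4, -2], [0, 10]]
det(O) = (-4)·10 - (-2)·0 = -40 - 0 = -40 ≠ 0, so rank(O) = 2.
rank(O) = 2 = n, so the pair (A, C) is completely observable.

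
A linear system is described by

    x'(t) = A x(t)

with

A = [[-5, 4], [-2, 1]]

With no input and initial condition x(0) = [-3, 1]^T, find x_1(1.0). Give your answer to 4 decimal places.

det(sI - A) = s^2 - (tr A)s + det A, with tr A = (-5) + 1 = -4 and det A = (-5)·1 - 4·(-2) = -5 - (-8) = 3.
So p(s) = det(sI - A) = s^2 + 4s + 3.
Factor s^2 + 4s + 3: two numbers with sum -4 and product 3 are -1 and -3, so s^2 + 4s + 3 = (s + 1)(s + 3).
Hence p(s) = (s + 1) (s + 3), with roots -3, -1.
The eigenvalues -3, -1 are distinct and real, so A is diagonalisable and x(t) = e^{At} x(0) = V diag(e^{λ_i t}) V^{-1} x(0), where the columns of V are the eigenvectors.
λ = -3: A - (-3)I = [[-2, 4], [-2, 4]]. Row 1 gives (-2)·v1 + 4·v2 = 0, so take v_1 = [2, 1]^T.
λ = -1: A - (-1)I = [[-4, 4], [-2, 2]]. Row 1 gives (-4)·v1 + 4·v2 = 0, so take v_2 = [-1, -1]^T.
V = [v_1 v_2] = [[2, -1], [1, -1]] has det V = -1, so V^{-1} = adj(V)/det V = [[1, -1], [1, -2]].
Modal coordinates z(0) = V^{-1} x(0): 1·(-3) + (-1)·1 = -4; 1·(-3) + (-2)·1 = -5; so z(0) = [-4, -5]^T.
x_1(t) = Σ_i (v_i)_1 · z_i(0) · e^{λ_i t} (row 1 of V times the modal terms).
x_1(1.0) = 2·(-4)·e^{-3·1.0} + (-1)·(-5)·e^{-1·1.0} = (-8)·0.049787 + 5·0.367879 = 1.4411.

1.4411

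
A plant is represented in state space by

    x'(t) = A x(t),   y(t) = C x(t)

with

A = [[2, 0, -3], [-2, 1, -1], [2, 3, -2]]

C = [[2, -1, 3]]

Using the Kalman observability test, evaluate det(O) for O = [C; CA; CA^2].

CA = [[12, 8, -11]]
CA^2 = [[-14, -25, -22]]
Observability matrix O = [C; CA; CA^2] = [[2, -1, 3], [12, 8, -11], [-14, -25, -22]]
Expanding along the first row, det(O) = 2·(8·(-22) - (-11)·(-25)) - (-1)·(12·(-22) - (-11)·(-14)) + 3·(12·(-25) - 8·(-14)) = 2·(-451) - (-1)·(-418) + 3·(-188) = -1884
Since det(O) ≠ 0, rank(O) = 3 and the system is completely observable.

-1884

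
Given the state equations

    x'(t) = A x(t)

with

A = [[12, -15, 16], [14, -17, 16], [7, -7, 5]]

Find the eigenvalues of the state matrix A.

-3, -2, 5

det(sI - A) = s^3 - (tr A)s^2 + (M11 + M22 + M33)s - det A, where Mii is the 2×2 principal minor of A obtained by deleting row i and column i.
tr A = 12 + (-17) + 5 = 0; M11 = (-17)·5 - 16·(-7) = -85 - (-112) = 27; M22 = 12·5 - 16·7 = 60 - 112 = -52; M33 = 12·(-17) - (-15)·14 = -204 - (-210) = 6; sum of minors = -19.
det A = 12·((-17)·5 - 16·(-7)) - (-15)·(14·5 - 16·7) + 16·(14·(-7) - (-17)·7) = 12·27 - (-15)·(-42) + 16·21 = 30.
So p(s) = det(sI - A) = s^3 - 19s - 30.
Rational-root test: any integer root divides -30. Testing small divisors, s = -2 works: p(-2) = -8 + 0 + 38 + (-30) = 0, so (s + 2) is a factor.
Dividing, p(s) = (s + 2)(s^2 - 2s - 15).
Factor s^2 - 2s - 15: two numbers with sum 2 and product -15 are 5 and -3, so s^2 - 2s - 15 = (s - 5)(s + 3).
Hence p(s) = (s - 5) (s + 2) (s + 3), with roots -3, -2, 5.
At least one eigenvalue has non-negative real part, so the system is not asymptotically stable.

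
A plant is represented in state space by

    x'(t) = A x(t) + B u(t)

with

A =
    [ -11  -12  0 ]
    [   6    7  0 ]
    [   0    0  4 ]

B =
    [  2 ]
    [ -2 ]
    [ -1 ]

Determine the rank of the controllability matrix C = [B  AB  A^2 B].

AB = [[2], [-2], [-4]]
A^2B = [[2], [-2], [-16]]
Controllability matrix C = [B  AB  A^2B] = [[2, 2, 2], [-2, -2, -2], [-1, -4, -16]]
The rows r1, r2, r3 of C are linearly dependent: r1 + r2 = 0 (check each entry), so rank(C) ≤ 2.
The 2×2 minor from rows 1, 3, columns 1, 2 is 2·(-4) - 2·(-1) = -8 - (-2) = -6 ≠ 0, so rank(C) = 2.
rank(C) = 2 < n = 3, so the pair (A, B) is not completely controllable.

2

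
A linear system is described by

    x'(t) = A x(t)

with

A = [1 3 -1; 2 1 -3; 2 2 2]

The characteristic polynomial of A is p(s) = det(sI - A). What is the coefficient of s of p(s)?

7

Expand det(sI - A) for the 3×3 matrix.
p(s) = s^3 - 4s^2 + 7s + 24.
(Check: constant term = det(-A) = (-1)^3 det A = 24; coefficient of s^2 = -tr A = -4.)
The coefficient of s is 7.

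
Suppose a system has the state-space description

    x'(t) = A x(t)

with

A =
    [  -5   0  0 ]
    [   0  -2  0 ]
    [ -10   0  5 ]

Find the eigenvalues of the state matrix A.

det(sI - A) = s^3 - (tr A)s^2 + (M11 + M22 + M33)s - det A, where Mii is the 2×2 principal minor of A obtained by deleting row i and column i.
tr A = (-5) + (-2) + 5 = -2; M11 = (-2)·5 - 0·0 = -10 - 0 = -10; M22 = (-5)·5 - 0·(-10) = -25 - 0 = -25; M33 = (-5)·(-2) - 0·0 = 10 - 0 = 10; sum of minors = -25.
det A = (-5)·((-2)·5 - 0·0) - 0·(0·5 - 0·(-10)) + 0·(0·0 - (-2)·(-10)) = (-5)·(-10) - 0·0 + 0·(-20) = 50.
So p(s) = det(sI - A) = s^3 + 2s^2 - 25s - 50.
Rational-root test: any integer root divides -50. Testing small divisors, s = -2 works: p(-2) = -8 + 8 + 50 + (-50) = 0, so (s + 2) is a factor.
Dividing, p(s) = (s + 2)(s^2 - 25).
Factor s^2 - 25: two numbers with sum 0 and product -25 are 5 and -5, so s^2 - 25 = (s - 5)(s + 5).
Hence p(s) = (s - 5) (s + 2) (s + 5), with roots -5, -2, 5.
At least one eigenvalue has non-negative real part, so the system is not asymptotically stable.

-5, -2, 5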